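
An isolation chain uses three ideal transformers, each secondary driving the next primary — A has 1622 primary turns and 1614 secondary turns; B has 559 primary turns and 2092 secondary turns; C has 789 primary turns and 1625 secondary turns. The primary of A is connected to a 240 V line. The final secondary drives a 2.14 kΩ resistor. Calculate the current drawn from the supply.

I_supply ≈ 6.60 A

After A: V = 240.00 × 1614/1622 = 238.82 V.
After B: V = 238.82 × 2092/559 = 893.75 V.
After C: V = 893.75 × 1625/789 = 1840.7 V.
I_load = 1840.7/2140 = 0.86015 A, so P_out = 1840.7 × 0.86015 = 1583.3 W.
All ideal ⇒ P_in = P_out, so I_supply = 1583.3/240 = 6.60 A.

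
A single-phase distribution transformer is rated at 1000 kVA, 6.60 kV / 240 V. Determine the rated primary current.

I_p = S/V_p = 1000000/6600 = 152 A.

I_p ≈ 152 A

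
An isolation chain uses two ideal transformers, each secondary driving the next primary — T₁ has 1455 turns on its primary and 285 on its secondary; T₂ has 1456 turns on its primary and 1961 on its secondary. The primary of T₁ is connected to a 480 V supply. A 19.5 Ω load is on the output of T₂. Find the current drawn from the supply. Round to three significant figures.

Secondary of T₁: V = 480.00 × 285/1455 = 94.021 V.
Secondary of T₂: V = 94.021 × 1961/1456 = 126.63 V.
I_load = 126.63/19.5 = 6.4939 A, so P_out = 126.63 × 6.4939 = 822.33 W.
All ideal ⇒ P_in = P_out, so I_supply = 822.33/480 = 1.71 A.

I_supply ≈ 1.71 A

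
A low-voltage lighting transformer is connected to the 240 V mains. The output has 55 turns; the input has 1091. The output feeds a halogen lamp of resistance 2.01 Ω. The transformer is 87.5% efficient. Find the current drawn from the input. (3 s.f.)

V_out = 240 × 55/1091 = 12.099 V.
I_out = V_out/R = 12.099/2.01 = 6.0194 A.
P_out = V_out I_out = 12.099 × 6.0194 = 72.829 W.
P_in = P_out/η = 72.829/0.875 = 83.233 W.
I_in = P_in/V_in = 83.233/240 = 0.347 A.

I_in ≈ 0.347 A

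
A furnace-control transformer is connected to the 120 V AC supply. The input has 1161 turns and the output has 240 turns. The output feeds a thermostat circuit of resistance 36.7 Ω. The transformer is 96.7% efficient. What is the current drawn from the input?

V_out = 120 × 240/1161 = 24.806 V.
I_out = V_out/R = 24.806/36.7 = 0.67592 A.
P_out = V_out I_out = 24.806 × 0.67592 = 16.767 W.
P_in = P_out/η = 16.767/0.967 = 17.339 W.
I_in = P_in/V_in = 17.339/120 = 0.144 A.

I_in ≈ 0.144 A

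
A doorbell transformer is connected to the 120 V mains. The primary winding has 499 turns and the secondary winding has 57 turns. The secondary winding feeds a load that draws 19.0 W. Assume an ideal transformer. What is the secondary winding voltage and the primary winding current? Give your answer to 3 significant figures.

V_s = V_p × N_s/N_p = 120 × 57/499 = 13.707 V.
I_s = P/V_s = 19.0/13.707 = 1.3861 A.
I_p = I_s × N_s/N_p = 1.3861 × 57/499 = 0.158 A.

V_s ≈ 13.7 V, I_p ≈ 0.158 A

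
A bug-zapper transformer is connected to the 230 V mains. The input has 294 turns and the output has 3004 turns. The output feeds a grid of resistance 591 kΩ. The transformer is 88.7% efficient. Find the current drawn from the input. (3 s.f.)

I_in ≈ 0.0458 A

V_out = 230 × 3004/294 = 2350.1 V.
I_out = V_out/R = 2350.1/591000 = 0.0039764 A.
P_out = V_out I_out = 2350.1 × 0.0039764 = 9.3449 W.
P_in = P_out/η = 9.3449/0.887 = 10.535 W.
I_in = P_in/V_in = 10.535/230 = 0.0458 A.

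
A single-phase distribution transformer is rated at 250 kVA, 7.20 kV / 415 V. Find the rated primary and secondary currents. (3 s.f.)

I_p = S/V_p = 250000/7200 = 34.7 A.
I_s = S/V_s = 250000/415 = 602 A.

I_p ≈ 34.7 A, I_s ≈ 602 A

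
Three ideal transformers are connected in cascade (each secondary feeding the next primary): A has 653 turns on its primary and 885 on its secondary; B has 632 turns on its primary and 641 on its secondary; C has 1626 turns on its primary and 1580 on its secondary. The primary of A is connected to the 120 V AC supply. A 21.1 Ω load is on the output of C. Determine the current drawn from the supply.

I_supply ≈ 10.1 A

Secondary of A: V = 120.00 × 885/653 = 162.63 V.
Secondary of B: V = 162.63 × 641/632 = 164.95 V.
Secondary of C: V = 164.95 × 1580/1626 = 160.28 V.
I_load = 160.28/21.1 = 7.5964 A, so P_out = 160.28 × 7.5964 = 1217.6 W.
All ideal ⇒ P_in = P_out, so I_supply = 1217.6/120 = 10.1 A.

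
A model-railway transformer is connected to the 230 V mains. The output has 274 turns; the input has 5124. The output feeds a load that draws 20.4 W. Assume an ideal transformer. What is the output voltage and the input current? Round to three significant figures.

V_out ≈ 12.3 V, I_in ≈ 0.0887 A

V_out = V_in × N_out/N_in = 230 × 274/5124 = 12.299 V.
I_out = P/V_out = 20.4/12.299 = 1.6587 A.
I_in = I_out × N_out/N_in = 1.6587 × 274/5124 = 0.0887 A.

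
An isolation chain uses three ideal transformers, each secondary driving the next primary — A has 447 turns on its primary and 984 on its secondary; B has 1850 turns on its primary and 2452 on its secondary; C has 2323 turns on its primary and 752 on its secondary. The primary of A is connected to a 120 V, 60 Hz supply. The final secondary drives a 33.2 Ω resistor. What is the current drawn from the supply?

I_supply ≈ 3.22 A

After A: V = 120.00 × 984/447 = 264.16 V.
After B: V = 264.16 × 2452/1850 = 350.12 V.
After C: V = 350.12 × 752/2323 = 113.34 V.
I_load = 113.34/33.2 = 3.4139 A, so P_out = 113.34 × 3.4139 = 386.93 W.
All ideal ⇒ P_in = P_out, so I_supply = 386.93/120 = 3.22 A.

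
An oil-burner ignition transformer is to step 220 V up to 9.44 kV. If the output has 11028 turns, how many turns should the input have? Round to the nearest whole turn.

N_in = 257 turns

N_in/N_out = V_in/V_out, so N_in = 11028 × 220/9440 = 257.0 ≈ 257 turns.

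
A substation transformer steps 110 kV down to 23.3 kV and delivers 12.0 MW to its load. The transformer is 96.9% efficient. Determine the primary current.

I_p ≈ 113 A

P_in = P_out/η = 1.20×10^7/0.969 = 1.2384×10^7 W.
I_p = P_in/V_p = 1.2384×10^7/110000 = 113 A.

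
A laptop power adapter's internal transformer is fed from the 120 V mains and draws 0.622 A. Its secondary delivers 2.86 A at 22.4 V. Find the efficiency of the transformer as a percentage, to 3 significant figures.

P_in = 120 × 0.622 = 74.6400 W.
P_out = 22.4 × 2.86 = 64.0640 W.
η = P_out/P_in = 64.0640/74.6400 = 0.858.

η ≈ 85.8%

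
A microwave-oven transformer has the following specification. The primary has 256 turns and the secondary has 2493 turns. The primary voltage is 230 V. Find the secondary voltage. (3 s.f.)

V_s/V_p = N_s/N_p, so V_s = 230 × 2493/256 = 2240 V.

V_s ≈ 2240 V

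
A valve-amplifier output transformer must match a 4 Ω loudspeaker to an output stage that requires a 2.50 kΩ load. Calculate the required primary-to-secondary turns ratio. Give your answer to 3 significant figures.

N_p/N_s ≈ 25.0

Z_p/Z_s = (N_p/N_s)², so N_p/N_s = √(2500/4) = √625 = 25.0.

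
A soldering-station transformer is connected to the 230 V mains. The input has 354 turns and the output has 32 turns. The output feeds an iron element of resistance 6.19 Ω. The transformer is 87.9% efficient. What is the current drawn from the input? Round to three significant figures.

I_in ≈ 0.345 A

V_out = 230 × 32/354 = 20.791 V.
I_out = V_out/R = 20.791/6.19 = 3.3588 A.
P_out = V_out I_out = 20.791 × 3.3588 = 69.833 W.
P_in = P_out/η = 69.833/0.879 = 79.446 W.
I_in = P_in/V_in = 79.446/230 = 0.345 A.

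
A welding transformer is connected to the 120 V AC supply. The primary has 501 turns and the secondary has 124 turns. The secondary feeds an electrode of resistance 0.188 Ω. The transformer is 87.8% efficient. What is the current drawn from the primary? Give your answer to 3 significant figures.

I_p ≈ 44.5 A

V_s = 120 × 124/501 = 29.701 V.
I_s = V_s/R = 29.701/0.188 = 157.98 A.
P_out = V_s I_s = 29.701 × 157.98 = 4692.2 W.
P_in = P_out/η = 4692.2/0.878 = 5344.1 W.
I_p = P_in/V_p = 5344.1/120 = 44.5 A.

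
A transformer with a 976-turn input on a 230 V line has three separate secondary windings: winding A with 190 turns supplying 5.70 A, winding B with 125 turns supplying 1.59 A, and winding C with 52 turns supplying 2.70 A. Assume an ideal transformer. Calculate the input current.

V_A = 230 × 190/976 = 44.775 V; V_B = 230 × 125/976 = 29.457 V; V_C = 230 × 52/976 = 12.254 V.
P_out = V_A I_A + V_B I_B + V_C I_C = 44.775×5.70 + 29.457×1.59 + 12.254×2.70 = 255.22 + 46.837 + 33.086 = 335.14 W.
Ideal ⇒ P_in = P_out, so I_in = P_out/V_in = 335.14/230 = 1.46 A.

I_in ≈ 1.46 A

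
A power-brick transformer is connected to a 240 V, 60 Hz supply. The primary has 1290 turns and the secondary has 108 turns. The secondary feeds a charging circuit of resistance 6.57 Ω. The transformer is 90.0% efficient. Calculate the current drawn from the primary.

I_p ≈ 0.284 A

V_s = 240 × 108/1290 = 20.093 V.
I_s = V_s/R = 20.093/6.57 = 3.0583 A.
P_out = V_s I_s = 20.093 × 3.0583 = 61.450 W.
P_in = P_out/η = 61.450/0.900 = 68.278 W.
I_p = P_in/V_p = 68.278/240 = 0.284 A.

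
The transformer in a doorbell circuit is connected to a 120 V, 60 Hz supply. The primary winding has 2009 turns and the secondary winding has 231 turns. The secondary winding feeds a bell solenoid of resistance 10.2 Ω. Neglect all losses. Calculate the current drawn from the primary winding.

I_p ≈ 0.156 A

V_s = V_p × N_s/N_p = 120 × 231/2009 = 13.798 V.
I_s = V_s/R = 13.798/10.2 = 1.3527 A.
For an ideal transformer I_p N_p = I_s N_s, so I_p = 1.3527 × 231/2009 = 0.156 A.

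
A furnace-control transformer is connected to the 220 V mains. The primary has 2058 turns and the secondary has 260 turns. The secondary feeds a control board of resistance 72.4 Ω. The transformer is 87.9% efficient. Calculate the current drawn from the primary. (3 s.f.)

V_s = 220 × 260/2058 = 27.794 V.
I_s = V_s/R = 27.794/72.4 = 0.38389 A.
P_out = V_s I_s = 27.794 × 0.38389 = 10.670 W.
P_in = P_out/η = 10.670/0.879 = 12.139 W.
I_p = P_in/V_p = 12.139/220 = 0.0552 A.

I_p ≈ 0.0552 A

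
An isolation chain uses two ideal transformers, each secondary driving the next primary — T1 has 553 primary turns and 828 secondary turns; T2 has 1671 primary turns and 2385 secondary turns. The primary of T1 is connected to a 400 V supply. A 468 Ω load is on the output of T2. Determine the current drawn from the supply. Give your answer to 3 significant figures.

I_supply ≈ 3.90 A

Secondary of T1: V = 400.00 × 828/553 = 598.92 V.
Secondary of T2: V = 598.92 × 2385/1671 = 854.82 V.
I_load = 854.82/468 = 1.8265 A, so P_out = 854.82 × 1.8265 = 1561.4 W.
All ideal ⇒ P_in = P_out, so I_supply = 1561.4/400 = 3.90 A.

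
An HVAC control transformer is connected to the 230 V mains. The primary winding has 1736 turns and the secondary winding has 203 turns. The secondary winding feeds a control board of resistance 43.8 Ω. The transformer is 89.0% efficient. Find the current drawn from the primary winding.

V_s = 230 × 203/1736 = 26.895 V.
I_s = V_s/R = 26.895/43.8 = 0.61404 A.
P_out = V_s I_s = 26.895 × 0.61404 = 16.515 W.
P_in = P_out/η = 16.515/0.890 = 18.556 W.
I_p = P_in/V_p = 18.556/230 = 0.0807 A.

I_p ≈ 0.0807 A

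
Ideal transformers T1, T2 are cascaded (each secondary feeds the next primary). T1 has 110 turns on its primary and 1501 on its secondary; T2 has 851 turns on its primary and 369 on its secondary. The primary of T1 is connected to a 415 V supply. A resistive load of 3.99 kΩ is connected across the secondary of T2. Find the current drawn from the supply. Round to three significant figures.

I_supply ≈ 3.64 A

After T1: V = 415.00 × 1501/110 = 5662.9 V.
After T2: V = 5662.9 × 369/851 = 2455.5 V.
I_load = 2455.5/3990 = 0.61540 A, so P_out = 2455.5 × 0.61540 = 1511.1 W.
All ideal ⇒ P_in = P_out, so I_supply = 1511.1/415 = 3.64 A.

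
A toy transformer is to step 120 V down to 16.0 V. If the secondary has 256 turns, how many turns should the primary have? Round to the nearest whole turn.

N_p/N_s = V_p/V_s, so N_p = 256 × 120/16.0 = 1920.0 ≈ 1920 turns.

N_p = 1920 turns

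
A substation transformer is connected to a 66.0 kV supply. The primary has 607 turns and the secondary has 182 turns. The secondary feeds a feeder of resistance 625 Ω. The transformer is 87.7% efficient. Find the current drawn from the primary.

I_p ≈ 10.8 A

V_s = 66000 × 182/607 = 19789 V.
I_s = V_s/R = 19789/625 = 31.663 A.
P_out = V_s I_s = 19789 × 31.663 = 626580 W.
P_in = P_out/η = 626580/0.877 = 714450 W.
I_p = P_in/V_p = 714450/66000 = 10.8 A.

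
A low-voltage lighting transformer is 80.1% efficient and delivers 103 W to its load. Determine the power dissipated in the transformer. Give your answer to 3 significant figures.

P_loss ≈ 25.6 W

P_in = P_out/η = 103/0.801 = 128.589 W.
P_loss = P_in − P_out = 128.589 − 103 = 25.6 W.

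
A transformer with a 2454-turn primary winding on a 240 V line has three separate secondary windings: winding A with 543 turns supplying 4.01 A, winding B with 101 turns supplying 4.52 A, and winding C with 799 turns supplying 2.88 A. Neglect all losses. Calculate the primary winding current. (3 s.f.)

I_p ≈ 2.01 A

V_A = 240 × 543/2454 = 53.105 V; V_B = 240 × 101/2454 = 9.8778 V; V_C = 240 × 799/2454 = 78.142 V.
P_out = V_A I_A + V_B I_B + V_C I_C = 53.105×4.01 + 9.8778×4.52 + 78.142×2.88 = 212.95 + 44.647 + 225.05 = 482.65 W.
Ideal ⇒ P_in = P_out, so I_p = P_out/V_p = 482.65/240 = 2.01 A.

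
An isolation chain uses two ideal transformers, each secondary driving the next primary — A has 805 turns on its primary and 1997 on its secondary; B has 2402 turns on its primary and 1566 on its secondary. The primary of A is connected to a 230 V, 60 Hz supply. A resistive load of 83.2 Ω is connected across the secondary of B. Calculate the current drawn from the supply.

After A: V = 230.00 × 1997/805 = 570.57 V.
After B: V = 570.57 × 1566/2402 = 371.99 V.
I_load = 371.99/83.2 = 4.4710 A, so P_out = 371.99 × 4.4710 = 1663.2 W.
All ideal ⇒ P_in = P_out, so I_supply = 1663.2/230 = 7.23 A.

I_supply ≈ 7.23 A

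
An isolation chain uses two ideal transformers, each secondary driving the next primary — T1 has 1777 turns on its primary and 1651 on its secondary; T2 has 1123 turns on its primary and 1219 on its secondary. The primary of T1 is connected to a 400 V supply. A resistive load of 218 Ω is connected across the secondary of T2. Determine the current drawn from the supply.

After T1: V = 400.00 × 1651/1777 = 371.64 V.
After T2: V = 371.64 × 1219/1123 = 403.41 V.
I_load = 403.41/218 = 1.8505 A, so P_out = 403.41 × 1.8505 = 746.50 W.
All ideal ⇒ P_in = P_out, so I_supply = 746.50/400 = 1.87 A.

I_supply ≈ 1.87 A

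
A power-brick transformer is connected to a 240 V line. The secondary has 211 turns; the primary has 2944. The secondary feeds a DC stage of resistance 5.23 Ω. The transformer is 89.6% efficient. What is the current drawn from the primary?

I_p ≈ 0.263 A

V_s = 240 × 211/2944 = 17.201 V.
I_s = V_s/R = 17.201/5.23 = 3.2889 A.
P_out = V_s I_s = 17.201 × 3.2889 = 56.573 W.
P_in = P_out/η = 56.573/0.896 = 63.140 W.
I_p = P_in/V_p = 63.140/240 = 0.263 A.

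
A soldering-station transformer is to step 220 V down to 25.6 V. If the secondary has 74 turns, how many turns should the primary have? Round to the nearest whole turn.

N_p = 636 turns

N_p/N_s = V_p/V_s, so N_p = 74 × 220/25.6 = 635.9 ≈ 636 turns.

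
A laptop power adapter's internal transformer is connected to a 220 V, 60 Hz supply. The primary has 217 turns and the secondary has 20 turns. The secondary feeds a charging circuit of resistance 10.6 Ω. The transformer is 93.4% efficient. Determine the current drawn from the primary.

V_s = 220 × 20/217 = 20.276 V.
I_s = V_s/R = 20.276/10.6 = 1.9129 A.
P_out = V_s I_s = 20.276 × 1.9129 = 38.786 W.
P_in = P_out/η = 38.786/0.934 = 41.527 W.
I_p = P_in/V_p = 41.527/220 = 0.189 A.

I_p ≈ 0.189 A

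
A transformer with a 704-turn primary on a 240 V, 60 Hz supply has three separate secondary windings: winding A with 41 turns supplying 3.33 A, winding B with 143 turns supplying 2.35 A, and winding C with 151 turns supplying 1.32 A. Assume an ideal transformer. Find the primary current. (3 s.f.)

I_p ≈ 0.954 A

V_A = 240 × 41/704 = 13.977 V; V_B = 240 × 143/704 = 48.750 V; V_C = 240 × 151/704 = 51.477 V.
P_out = V_A I_A + V_B I_B + V_C I_C = 13.977×3.33 + 48.750×2.35 + 51.477×1.32 = 46.544 + 114.56 + 67.950 = 229.06 W.
Ideal ⇒ P_in = P_out, so I_p = P_out/V_p = 229.06/240 = 0.954 A.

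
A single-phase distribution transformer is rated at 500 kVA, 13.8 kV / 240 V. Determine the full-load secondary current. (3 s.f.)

I_s ≈ 2080 A

I_s = S/V_s = 500000/240 = 2080 A.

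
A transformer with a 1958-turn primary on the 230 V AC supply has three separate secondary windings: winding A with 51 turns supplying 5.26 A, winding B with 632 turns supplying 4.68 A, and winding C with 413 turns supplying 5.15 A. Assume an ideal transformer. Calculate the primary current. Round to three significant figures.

V_A = 230 × 51/1958 = 5.9908 V; V_B = 230 × 632/1958 = 74.239 V; V_C = 230 × 413/1958 = 48.514 V.
P_out = V_A I_A + V_B I_B + V_C I_C = 5.9908×5.26 + 74.239×4.68 + 48.514×5.15 = 31.512 + 347.44 + 249.85 = 628.80 W.
Ideal ⇒ P_in = P_out, so I_p = P_out/V_p = 628.80/230 = 2.73 A.

I_p ≈ 2.73 A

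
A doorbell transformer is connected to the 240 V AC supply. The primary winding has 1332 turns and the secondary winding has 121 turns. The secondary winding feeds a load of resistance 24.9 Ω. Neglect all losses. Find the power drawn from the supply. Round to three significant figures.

V_s = V_p × N_s/N_p = 240 × 121/1332 = 21.802 V.
I_s = V_s/R = 21.802/24.9 = 0.87557 A.
I_p = I_s × N_s/N_p = 0.87557 × 121/1332 = 0.079538 A.
P = V_p I_p = 240 × 0.079538 = 19.1 W.

P ≈ 19.1 W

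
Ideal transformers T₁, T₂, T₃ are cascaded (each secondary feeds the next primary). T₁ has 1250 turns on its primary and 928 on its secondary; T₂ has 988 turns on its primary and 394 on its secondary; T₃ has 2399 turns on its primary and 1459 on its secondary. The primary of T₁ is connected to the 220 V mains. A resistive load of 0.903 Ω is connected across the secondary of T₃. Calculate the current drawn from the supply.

Secondary of T₁: V = 220.00 × 928/1250 = 163.33 V.
Secondary of T₂: V = 163.33 × 394/988 = 65.133 V.
Secondary of T₃: V = 65.133 × 1459/2399 = 39.612 V.
I_load = 39.612/0.903 = 43.867 A, so P_out = 39.612 × 43.867 = 1737.6 W.
All ideal ⇒ P_in = P_out, so I_supply = 1737.6/220 = 7.90 A.

I_supply ≈ 7.90 A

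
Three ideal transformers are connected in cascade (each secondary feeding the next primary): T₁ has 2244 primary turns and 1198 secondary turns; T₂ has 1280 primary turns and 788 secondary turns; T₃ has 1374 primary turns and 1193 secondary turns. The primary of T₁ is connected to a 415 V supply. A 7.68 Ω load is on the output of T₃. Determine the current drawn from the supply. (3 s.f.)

I_supply ≈ 4.40 A

Secondary of T₁: V = 415.00 × 1198/2244 = 221.56 V.
Secondary of T₂: V = 221.56 × 788/1280 = 136.39 V.
Secondary of T₃: V = 136.39 × 1193/1374 = 118.43 V.
I_load = 118.43/7.68 = 15.420 A, so P_out = 118.43 × 15.420 = 1826.2 W.
All ideal ⇒ P_in = P_out, so I_supply = 1826.2/415 = 4.40 A.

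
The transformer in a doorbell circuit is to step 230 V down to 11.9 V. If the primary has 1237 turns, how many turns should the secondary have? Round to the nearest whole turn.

N_s = 64 turns

N_s/N_p = V_s/V_p, so N_s = 1237 × 11.9/230 = 64.0 ≈ 64 turns.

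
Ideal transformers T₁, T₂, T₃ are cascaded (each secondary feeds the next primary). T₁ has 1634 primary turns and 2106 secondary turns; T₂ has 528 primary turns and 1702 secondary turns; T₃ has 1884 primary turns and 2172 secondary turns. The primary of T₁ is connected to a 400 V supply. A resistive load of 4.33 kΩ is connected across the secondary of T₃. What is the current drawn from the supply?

I_supply ≈ 2.12 A

After T₁: V = 400.00 × 2106/1634 = 515.54 V.
After T₂: V = 515.54 × 1702/528 = 1661.9 V.
After T₃: V = 1661.9 × 2172/1884 = 1915.9 V.
I_load = 1915.9/4330 = 0.44247 A, so P_out = 1915.9 × 0.44247 = 847.72 W.
All ideal ⇒ P_in = P_out, so I_supply = 847.72/400 = 2.12 A.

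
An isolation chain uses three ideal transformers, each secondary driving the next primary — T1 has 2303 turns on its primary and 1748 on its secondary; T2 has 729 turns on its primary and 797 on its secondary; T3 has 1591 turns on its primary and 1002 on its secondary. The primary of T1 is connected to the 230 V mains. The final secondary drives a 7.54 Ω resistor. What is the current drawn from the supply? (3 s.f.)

I_supply ≈ 8.33 A

After T1: V = 230.00 × 1748/2303 = 174.57 V.
After T2: V = 174.57 × 797/729 = 190.86 V.
After T3: V = 190.86 × 1002/1591 = 120.20 V.
I_load = 120.20/7.54 = 15.942 A, so P_out = 120.20 × 15.942 = 1916.2 W.
All ideal ⇒ P_in = P_out, so I_supply = 1916.2/230 = 8.33 A.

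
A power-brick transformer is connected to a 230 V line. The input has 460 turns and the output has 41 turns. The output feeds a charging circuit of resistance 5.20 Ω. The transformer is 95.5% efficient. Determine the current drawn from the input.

I_in ≈ 0.368 A

V_out = 230 × 41/460 = 20.500 V.
I_out = V_out/R = 20.500/5.20 = 3.9423 A.
P_out = V_out I_out = 20.500 × 3.9423 = 80.817 W.
P_in = P_out/η = 80.817/0.955 = 84.625 W.
I_in = P_in/V_in = 84.625/230 = 0.368 A.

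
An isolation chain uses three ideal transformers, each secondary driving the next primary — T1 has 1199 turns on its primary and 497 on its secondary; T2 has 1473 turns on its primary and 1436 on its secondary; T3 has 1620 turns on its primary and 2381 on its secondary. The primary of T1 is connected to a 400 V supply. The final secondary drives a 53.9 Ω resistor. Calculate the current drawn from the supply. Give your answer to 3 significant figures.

I_supply ≈ 2.62 A

Secondary of T1: V = 400.00 × 497/1199 = 165.80 V.
Secondary of T2: V = 165.80 × 1436/1473 = 161.64 V.
Secondary of T3: V = 161.64 × 2381/1620 = 237.57 V.
I_load = 237.57/53.9 = 4.4076 A, so P_out = 237.57 × 4.4076 = 1047.1 W.
All ideal ⇒ P_in = P_out, so I_supply = 1047.1/400 = 2.62 A.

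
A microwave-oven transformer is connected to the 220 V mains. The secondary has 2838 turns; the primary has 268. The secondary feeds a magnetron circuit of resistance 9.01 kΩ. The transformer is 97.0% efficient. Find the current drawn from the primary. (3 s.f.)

I_p ≈ 2.82 A

V_s = 220 × 2838/268 = 2329.7 V.
I_s = V_s/R = 2329.7/9010 = 0.25857 A.
P_out = V_s I_s = 2329.7 × 0.25857 = 602.39 W.
P_in = P_out/η = 602.39/0.970 = 621.02 W.
I_p = P_in/V_p = 621.02/220 = 2.82 A.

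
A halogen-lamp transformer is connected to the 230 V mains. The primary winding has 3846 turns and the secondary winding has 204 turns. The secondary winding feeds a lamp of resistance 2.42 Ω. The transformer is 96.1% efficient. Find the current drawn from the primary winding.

V_s = 230 × 204/3846 = 12.200 V.
I_s = V_s/R = 12.200/2.42 = 5.0412 A.
P_out = V_s I_s = 12.200 × 5.0412 = 61.501 W.
P_in = P_out/η = 61.501/0.961 = 63.997 W.
I_p = P_in/V_p = 63.997/230 = 0.278 A.

I_p ≈ 0.278 A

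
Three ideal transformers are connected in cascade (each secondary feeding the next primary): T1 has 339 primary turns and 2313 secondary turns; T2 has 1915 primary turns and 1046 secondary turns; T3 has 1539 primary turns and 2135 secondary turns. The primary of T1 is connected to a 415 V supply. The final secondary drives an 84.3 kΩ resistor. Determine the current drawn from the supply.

I_supply ≈ 0.132 A

After T1: V = 415.00 × 2313/339 = 2831.5 V.
After T2: V = 2831.5 × 1046/1915 = 1546.6 V.
After T3: V = 1546.6 × 2135/1539 = 2145.6 V.
I_load = 2145.6/84300 = 0.025452 A, so P_out = 2145.6 × 0.025452 = 54.609 W.
All ideal ⇒ P_in = P_out, so I_supply = 54.609/415 = 0.132 A.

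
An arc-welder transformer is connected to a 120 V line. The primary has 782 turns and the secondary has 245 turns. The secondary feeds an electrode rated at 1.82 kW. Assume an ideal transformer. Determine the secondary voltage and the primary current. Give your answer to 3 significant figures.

V_s ≈ 37.6 V, I_p ≈ 15.2 A

V_s = V_p × N_s/N_p = 120 × 245/782 = 37.596 V.
I_s = P/V_s = 1820/37.596 = 48.410 A.
I_p = I_s × N_s/N_p = 48.410 × 245/782 = 15.2 A.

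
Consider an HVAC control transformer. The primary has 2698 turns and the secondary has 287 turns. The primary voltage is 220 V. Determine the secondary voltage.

V_s/V_p = N_s/N_p, so V_s = 220 × 287/2698 = 23.4 V.

V_s ≈ 23.4 V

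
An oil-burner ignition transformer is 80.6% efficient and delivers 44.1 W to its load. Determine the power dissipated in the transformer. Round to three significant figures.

P_in = P_out/η = 44.1/0.806 = 54.7146 W.
P_loss = P_in − P_out = 54.7146 − 44.1 = 10.6 W.

P_loss ≈ 10.6 W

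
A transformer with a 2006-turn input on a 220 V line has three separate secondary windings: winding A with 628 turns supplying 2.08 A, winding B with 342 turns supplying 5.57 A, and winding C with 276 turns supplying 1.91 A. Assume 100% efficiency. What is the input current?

I_in ≈ 1.86 A

V_A = 220 × 628/2006 = 68.873 V; V_B = 220 × 342/2006 = 37.507 V; V_C = 220 × 276/2006 = 30.269 V.
P_out = V_A I_A + V_B I_B + V_C I_C = 68.873×2.08 + 37.507×5.57 + 30.269×1.91 = 143.26 + 208.92 + 57.814 = 409.99 W.
Ideal ⇒ P_in = P_out, so I_in = P_out/V_in = 409.99/220 = 1.86 A.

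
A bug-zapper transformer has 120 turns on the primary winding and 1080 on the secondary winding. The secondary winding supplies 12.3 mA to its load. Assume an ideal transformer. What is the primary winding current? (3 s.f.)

I_p ≈ 0.111 A

For an ideal transformer I_p/I_s = N_s/N_p, so I_p = 0.0123 × 1080/120 = 0.111 A.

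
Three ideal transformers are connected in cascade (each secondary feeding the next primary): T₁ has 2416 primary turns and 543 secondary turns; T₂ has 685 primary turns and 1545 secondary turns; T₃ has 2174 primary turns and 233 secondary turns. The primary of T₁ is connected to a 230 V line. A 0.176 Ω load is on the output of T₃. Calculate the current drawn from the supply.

Secondary of T₁: V = 230.00 × 543/2416 = 51.693 V.
Secondary of T₂: V = 51.693 × 1545/685 = 116.59 V.
Secondary of T₃: V = 116.59 × 233/2174 = 12.496 V.
I_load = 12.496/0.176 = 70.999 A, so P_out = 12.496 × 70.999 = 887.19 W.
All ideal ⇒ P_in = P_out, so I_supply = 887.19/230 = 3.86 A.

I_supply ≈ 3.86 A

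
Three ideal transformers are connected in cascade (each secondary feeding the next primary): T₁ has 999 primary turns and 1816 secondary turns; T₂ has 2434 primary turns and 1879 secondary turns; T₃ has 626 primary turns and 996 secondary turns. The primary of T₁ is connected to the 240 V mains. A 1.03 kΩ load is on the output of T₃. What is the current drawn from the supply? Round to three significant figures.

After T₁: V = 240.00 × 1816/999 = 436.28 V.
After T₂: V = 436.28 × 1879/2434 = 336.80 V.
After T₃: V = 336.80 × 996/626 = 535.86 V.
I_load = 535.86/1030 = 0.52025 A, so P_out = 535.86 × 0.52025 = 278.78 W.
All ideal ⇒ P_in = P_out, so I_supply = 278.78/240 = 1.16 A.

I_supply ≈ 1.16 A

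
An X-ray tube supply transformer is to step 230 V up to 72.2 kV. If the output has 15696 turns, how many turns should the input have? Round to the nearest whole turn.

N_in/N_out = V_in/V_out, so N_in = 15696 × 230/72200 = 50.0 ≈ 50 turns.

N_in = 50 turns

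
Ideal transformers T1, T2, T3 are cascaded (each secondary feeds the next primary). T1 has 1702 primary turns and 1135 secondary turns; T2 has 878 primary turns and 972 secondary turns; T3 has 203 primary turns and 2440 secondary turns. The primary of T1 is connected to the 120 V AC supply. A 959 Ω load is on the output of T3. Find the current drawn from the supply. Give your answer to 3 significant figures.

I_supply ≈ 9.85 A

Secondary of T1: V = 120.00 × 1135/1702 = 80.024 V.
Secondary of T2: V = 80.024 × 972/878 = 88.591 V.
Secondary of T3: V = 88.591 × 2440/203 = 1064.8 V.
I_load = 1064.8/959 = 1.1104 A, so P_out = 1064.8 × 1.1104 = 1182.4 W.
All ideal ⇒ P_in = P_out, so I_supply = 1182.4/120 = 9.85 A.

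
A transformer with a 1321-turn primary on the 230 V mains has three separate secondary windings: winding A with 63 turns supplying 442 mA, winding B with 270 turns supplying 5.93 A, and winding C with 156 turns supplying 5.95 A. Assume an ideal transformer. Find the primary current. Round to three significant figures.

I_p ≈ 1.94 A

V_A = 230 × 63/1321 = 10.969 V; V_B = 230 × 270/1321 = 47.010 V; V_C = 230 × 156/1321 = 27.161 V.
P_out = V_A I_A + V_B I_B + V_C I_C = 10.969×0.442 + 47.010×5.93 + 27.161×5.95 = 4.8483 + 278.77 + 161.61 = 445.23 W.
Ideal ⇒ P_in = P_out, so I_p = P_out/V_p = 445.23/230 = 1.94 A.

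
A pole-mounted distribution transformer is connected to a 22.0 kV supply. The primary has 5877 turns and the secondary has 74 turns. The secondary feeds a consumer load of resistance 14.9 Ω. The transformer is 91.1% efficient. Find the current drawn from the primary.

I_p ≈ 0.257 A

V_s = 22000 × 74/5877 = 277.01 V.
I_s = V_s/R = 277.01/14.9 = 18.591 A.
P_out = V_s I_s = 277.01 × 18.591 = 5150.0 W.
P_in = P_out/η = 5150.0/0.911 = 5653.2 W.
I_p = P_in/V_p = 5653.2/22000 = 0.257 A.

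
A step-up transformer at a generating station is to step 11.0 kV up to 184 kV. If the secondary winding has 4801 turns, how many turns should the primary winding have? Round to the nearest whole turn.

N_p = 287 turns

N_p/N_s = V_p/V_s, so N_p = 4801 × 11000/184000 = 287.0 ≈ 287 turns.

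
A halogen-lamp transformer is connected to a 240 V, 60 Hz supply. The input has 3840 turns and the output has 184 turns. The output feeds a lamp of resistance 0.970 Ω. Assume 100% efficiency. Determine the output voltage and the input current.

V_out ≈ 11.5 V, I_in ≈ 0.568 A

V_out = V_in × N_out/N_in = 240 × 184/3840 = 11.500 V.
I_out = V_out/R = 11.500/0.970 = 11.856 A.
I_in = I_out × N_out/N_in = 11.856 × 184/3840 = 0.568 A.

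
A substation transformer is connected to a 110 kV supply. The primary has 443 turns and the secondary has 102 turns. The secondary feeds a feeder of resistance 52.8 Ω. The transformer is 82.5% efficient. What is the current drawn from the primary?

I_p ≈ 134 A

V_s = 110000 × 102/443 = 25327 V.
I_s = V_s/R = 25327/52.8 = 479.68 A.
P_out = V_s I_s = 25327 × 479.68 = 1.2149×10^7 W.
P_in = P_out/η = 1.2149×10^7/0.825 = 1.4726×10^7 W.
I_p = P_in/V_p = 1.4726×10^7/110000 = 134 A.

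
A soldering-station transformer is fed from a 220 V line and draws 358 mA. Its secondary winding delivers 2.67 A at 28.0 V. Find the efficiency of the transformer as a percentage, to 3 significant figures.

P_in = 220 × 0.358 = 78.7600 W.
P_out = 28.0 × 2.67 = 74.7600 W.
η = P_out/P_in = 74.7600/78.7600 = 0.949.

η ≈ 94.9%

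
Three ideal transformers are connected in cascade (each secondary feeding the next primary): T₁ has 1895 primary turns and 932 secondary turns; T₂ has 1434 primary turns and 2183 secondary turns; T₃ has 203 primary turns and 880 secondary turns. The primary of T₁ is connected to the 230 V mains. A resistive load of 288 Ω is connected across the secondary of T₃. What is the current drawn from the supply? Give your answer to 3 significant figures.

I_supply ≈ 8.41 A

Secondary of T₁: V = 230.00 × 932/1895 = 113.12 V.
Secondary of T₂: V = 113.12 × 2183/1434 = 172.20 V.
Secondary of T₃: V = 172.20 × 880/203 = 746.49 V.
I_load = 746.49/288 = 2.5920 A, so P_out = 746.49 × 2.5920 = 1934.9 W.
All ideal ⇒ P_in = P_out, so I_supply = 1934.9/230 = 8.41 A.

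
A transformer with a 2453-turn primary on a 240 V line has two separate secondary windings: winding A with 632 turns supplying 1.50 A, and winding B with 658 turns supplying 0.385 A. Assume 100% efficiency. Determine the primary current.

I_p ≈ 0.490 A

V_A = 240 × 632/2453 = 61.834 V; V_B = 240 × 658/2453 = 64.378 V.
P_out = V_A I_A + V_B I_B = 61.834×1.50 + 64.378×0.385 = 92.752 + 24.786 = 117.54 W.
Ideal ⇒ P_in = P_out, so I_p = P_out/V_p = 117.54/240 = 0.490 A.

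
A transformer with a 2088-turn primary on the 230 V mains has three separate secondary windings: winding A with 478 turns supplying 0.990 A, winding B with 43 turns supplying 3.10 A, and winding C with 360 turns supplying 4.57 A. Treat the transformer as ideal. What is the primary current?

V_A = 230 × 478/2088 = 52.653 V; V_B = 230 × 43/2088 = 4.7366 V; V_C = 230 × 360/2088 = 39.655 V.
P_out = V_A I_A + V_B I_B + V_C I_C = 52.653×0.990 + 4.7366×3.10 + 39.655×4.57 = 52.127 + 14.683 + 181.22 = 248.03 W.
Ideal ⇒ P_in = P_out, so I_p = P_out/V_p = 248.03/230 = 1.08 A.

I_p ≈ 1.08 A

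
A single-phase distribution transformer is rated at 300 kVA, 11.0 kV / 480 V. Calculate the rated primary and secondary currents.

I_p ≈ 27.3 A, I_s ≈ 625 A

I_p = S/V_p = 300000/11000 = 27.3 A.
I_s = S/V_s = 300000/480 = 625 A.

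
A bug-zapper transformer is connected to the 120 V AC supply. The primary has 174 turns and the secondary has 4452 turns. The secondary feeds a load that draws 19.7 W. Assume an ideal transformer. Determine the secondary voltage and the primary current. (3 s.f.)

V_s ≈ 3070 V, I_p ≈ 0.164 A

V_s = V_p × N_s/N_p = 120 × 4452/174 = 3070.3 V.
I_s = P/V_s = 19.7/3070.3 = 0.0064162 A.
I_p = I_s × N_s/N_p = 0.0064162 × 4452/174 = 0.164 A.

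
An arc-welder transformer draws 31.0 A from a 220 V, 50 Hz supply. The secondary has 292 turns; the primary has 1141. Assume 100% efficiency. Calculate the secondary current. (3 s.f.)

I_s/I_p = N_p/N_s, so I_s = 31.0 × 1141/292 = 121 A.

I_s ≈ 121 A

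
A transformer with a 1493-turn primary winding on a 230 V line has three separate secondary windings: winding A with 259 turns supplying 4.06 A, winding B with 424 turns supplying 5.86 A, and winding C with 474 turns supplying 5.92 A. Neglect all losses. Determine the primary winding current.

V_A = 230 × 259/1493 = 39.900 V; V_B = 230 × 424/1493 = 65.318 V; V_C = 230 × 474/1493 = 73.021 V.
P_out = V_A I_A + V_B I_B + V_C I_C = 39.900×4.06 + 65.318×5.86 + 73.021×5.92 = 161.99 + 382.76 + 432.28 = 977.04 W.
Ideal ⇒ P_in = P_out, so I_p = P_out/V_p = 977.04/230 = 4.25 A.

I_p ≈ 4.25 A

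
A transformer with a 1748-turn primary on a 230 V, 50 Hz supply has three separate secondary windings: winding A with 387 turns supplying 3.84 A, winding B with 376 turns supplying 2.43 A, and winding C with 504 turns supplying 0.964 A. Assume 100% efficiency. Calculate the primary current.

I_p ≈ 1.65 A

V_A = 230 × 387/1748 = 50.921 V; V_B = 230 × 376/1748 = 49.474 V; V_C = 230 × 504/1748 = 66.316 V.
P_out = V_A I_A + V_B I_B + V_C I_C = 50.921×3.84 + 49.474×2.43 + 66.316×0.964 = 195.54 + 120.22 + 63.928 = 379.69 W.
Ideal ⇒ P_in = P_out, so I_p = P_out/V_p = 379.69/230 = 1.65 A.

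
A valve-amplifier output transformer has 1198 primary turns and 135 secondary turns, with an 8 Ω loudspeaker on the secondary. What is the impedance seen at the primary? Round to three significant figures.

Z_p ≈ 630 Ω

Z_p = (N_p/N_s)² × Z_s = (1198/135)² × 8 = 630 Ω.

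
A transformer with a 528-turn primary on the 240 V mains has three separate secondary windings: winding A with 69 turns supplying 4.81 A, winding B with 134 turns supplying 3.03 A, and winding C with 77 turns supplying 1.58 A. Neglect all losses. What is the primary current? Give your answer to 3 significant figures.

V_A = 240 × 69/528 = 31.364 V; V_B = 240 × 134/528 = 60.909 V; V_C = 240 × 77/528 = 35.000 V.
P_out = V_A I_A + V_B I_B + V_C I_C = 31.364×4.81 + 60.909×3.03 + 35.000×1.58 = 150.86 + 184.55 + 55.300 = 390.71 W.
Ideal ⇒ P_in = P_out, so I_p = P_out/V_p = 390.71/240 = 1.63 A.

I_p ≈ 1.63 A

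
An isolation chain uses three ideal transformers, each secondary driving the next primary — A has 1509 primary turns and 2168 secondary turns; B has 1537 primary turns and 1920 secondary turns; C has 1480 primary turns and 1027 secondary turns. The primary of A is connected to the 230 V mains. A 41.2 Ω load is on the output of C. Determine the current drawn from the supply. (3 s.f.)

After A: V = 230.00 × 2168/1509 = 330.44 V.
After B: V = 330.44 × 1920/1537 = 412.79 V.
After C: V = 412.79 × 1027/1480 = 286.44 V.
I_load = 286.44/41.2 = 6.9524 A, so P_out = 286.44 × 6.9524 = 1991.5 W.
All ideal ⇒ P_in = P_out, so I_supply = 1991.5/230 = 8.66 A.

I_supply ≈ 8.66 A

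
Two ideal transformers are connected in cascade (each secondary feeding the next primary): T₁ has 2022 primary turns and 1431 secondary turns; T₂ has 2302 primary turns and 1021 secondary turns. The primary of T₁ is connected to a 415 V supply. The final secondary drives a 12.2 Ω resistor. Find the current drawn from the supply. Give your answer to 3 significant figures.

After T₁: V = 415.00 × 1431/2022 = 293.70 V.
After T₂: V = 293.70 × 1021/2302 = 130.26 V.
I_load = 130.26/12.2 = 10.677 A, so P_out = 130.26 × 10.677 = 1390.9 W.
All ideal ⇒ P_in = P_out, so I_supply = 1390.9/415 = 3.35 A.

I_supply ≈ 3.35 A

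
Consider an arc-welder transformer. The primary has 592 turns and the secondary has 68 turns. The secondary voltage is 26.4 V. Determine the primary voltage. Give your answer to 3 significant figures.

V_p/V_s = N_p/N_s, so V_p = 26.4 × 592/68 = 230 V.

V_p ≈ 230 V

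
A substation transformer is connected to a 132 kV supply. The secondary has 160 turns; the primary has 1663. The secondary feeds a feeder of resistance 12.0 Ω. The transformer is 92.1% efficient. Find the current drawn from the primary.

I_p ≈ 111 A

V_s = 132000 × 160/1663 = 12700 V.
I_s = V_s/R = 12700/12.0 = 1058.3 A.
P_out = V_s I_s = 12700 × 1058.3 = 1.3441×10^7 W.
P_in = P_out/η = 1.3441×10^7/0.921 = 1.4594×10^7 W.
I_p = P_in/V_p = 1.4594×10^7/132000 = 111 A.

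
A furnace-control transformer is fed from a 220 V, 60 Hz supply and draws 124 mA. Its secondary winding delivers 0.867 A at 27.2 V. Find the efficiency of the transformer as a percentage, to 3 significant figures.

η ≈ 86.4%

P_in = 220 × 0.124 = 27.2800 W.
P_out = 27.2 × 0.867 = 23.5824 W.
η = P_out/P_in = 23.5824/27.2800 = 0.864.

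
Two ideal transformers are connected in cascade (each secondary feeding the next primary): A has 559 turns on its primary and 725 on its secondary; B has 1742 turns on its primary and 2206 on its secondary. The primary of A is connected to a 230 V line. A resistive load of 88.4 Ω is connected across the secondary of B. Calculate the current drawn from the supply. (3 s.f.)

I_supply ≈ 7.02 A

After A: V = 230.00 × 725/559 = 298.30 V.
After B: V = 298.30 × 2206/1742 = 377.76 V.
I_load = 377.76/88.4 = 4.2733 A, so P_out = 377.76 × 4.2733 = 1614.2 W.
All ideal ⇒ P_in = P_out, so I_supply = 1614.2/230 = 7.02 A.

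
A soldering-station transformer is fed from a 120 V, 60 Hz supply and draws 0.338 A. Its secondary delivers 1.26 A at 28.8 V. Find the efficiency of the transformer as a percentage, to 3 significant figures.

P_in = 120 × 0.338 = 40.5600 W.
P_out = 28.8 × 1.26 = 36.2880 W.
η = P_out/P_in = 36.2880/40.5600 = 0.895.

η ≈ 89.5%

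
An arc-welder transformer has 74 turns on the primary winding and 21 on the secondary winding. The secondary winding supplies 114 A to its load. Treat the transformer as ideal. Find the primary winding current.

I_p ≈ 32.4 A

For an ideal transformer I_p/I_s = N_s/N_p, so I_p = 114 × 21/74 = 32.4 A.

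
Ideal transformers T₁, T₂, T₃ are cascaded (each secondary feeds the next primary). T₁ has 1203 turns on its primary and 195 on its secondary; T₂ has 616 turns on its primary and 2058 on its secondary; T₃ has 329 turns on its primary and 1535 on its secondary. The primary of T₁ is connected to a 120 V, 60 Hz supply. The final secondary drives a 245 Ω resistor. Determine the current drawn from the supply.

I_supply ≈ 3.13 A

Secondary of T₁: V = 120.00 × 195/1203 = 19.451 V.
Secondary of T₂: V = 19.451 × 2058/616 = 64.985 V.
Secondary of T₃: V = 64.985 × 1535/329 = 303.20 V.
I_load = 303.20/245 = 1.2375 A, so P_out = 303.20 × 1.2375 = 375.22 W.
All ideal ⇒ P_in = P_out, so I_supply = 375.22/120 = 3.13 A.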